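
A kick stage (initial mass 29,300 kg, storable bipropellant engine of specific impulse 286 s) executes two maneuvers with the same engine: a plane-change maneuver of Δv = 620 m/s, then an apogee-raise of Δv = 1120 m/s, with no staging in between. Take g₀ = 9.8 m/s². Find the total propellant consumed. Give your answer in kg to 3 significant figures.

v_e = Isp · g₀ = 286 × 9.8 = 2802.8 m/s.
After the first burn: m = 29300 × exp(−620/2802.8) = 29300 × 0.80155 = 23,485.4 kg.
After the second burn: m = 23,485.4 × exp(−1120/2802.8) = 23,485.4 × 0.67059 = 15,749.1 kg.
Total propellant = m₀ − m_final = 29300 − 15,749.1 = 13,550.9 kg.

total propellant consumed ≈ 13600 kg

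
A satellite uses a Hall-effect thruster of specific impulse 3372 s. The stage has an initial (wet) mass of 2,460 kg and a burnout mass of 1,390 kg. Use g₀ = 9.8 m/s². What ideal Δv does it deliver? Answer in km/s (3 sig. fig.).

v_e = Isp · g₀ = 3372 × 9.8 = 33045.6 m/s.
Δv = v_e · ln(m₀/m_f) = 33045.6 × ln(1.77) = 33045.6 × 0.5709 ≈ 18864.3 m/s.

Δv ≈ 18.9 km/s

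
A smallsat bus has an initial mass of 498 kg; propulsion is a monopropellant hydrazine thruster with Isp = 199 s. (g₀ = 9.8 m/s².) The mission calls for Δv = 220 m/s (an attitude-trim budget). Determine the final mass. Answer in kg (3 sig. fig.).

final mass ≈ 445 kg

v_e = Isp · g₀ = 199 × 9.8 = 1950.2 m/s.
m₀/m_f = exp(Δv / v_e) = exp(220 / 1950.2) = exp(0.1128) = 1.1194.
m_f = m₀ / 1.1194 = 498 / 1.1194 = 444.881 kg.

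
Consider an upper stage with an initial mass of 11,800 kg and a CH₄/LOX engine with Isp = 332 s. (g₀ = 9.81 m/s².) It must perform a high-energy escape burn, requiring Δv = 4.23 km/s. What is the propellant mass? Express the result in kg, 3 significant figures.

propellant mass ≈ 8580 kg

v_e = Isp · g₀ = 332 × 9.81 = 3256.9 m/s.
From the ideal rocket equation, m₀/m_f = exp(Δv / v_e) = exp(4230 / 3256.9) = exp(1.2988) = 3.6648.
m_f = 11,800 / 3.6648 = 3,219.82 kg, so propellant = m₀ − m_f = 11,800 − 3,219.82 = 8,580.18 kg.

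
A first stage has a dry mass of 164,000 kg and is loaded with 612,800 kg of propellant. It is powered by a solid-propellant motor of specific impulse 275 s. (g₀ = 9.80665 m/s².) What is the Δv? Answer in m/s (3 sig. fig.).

v_e = Isp · g₀ = 275 × 9.80665 = 2696.8 m/s.
m₀ = m_dry + m_prop = 164,000 + 612,800 = 776,800 kg.
Using Δv = v_e ln(m₀/m_f): Δv = v_e · ln(m₀/m_f) = 2696.8 × ln(4.737) = 2696.8 × 1.5553 ≈ 4194.4 m/s.

Δv ≈ 4190 m/s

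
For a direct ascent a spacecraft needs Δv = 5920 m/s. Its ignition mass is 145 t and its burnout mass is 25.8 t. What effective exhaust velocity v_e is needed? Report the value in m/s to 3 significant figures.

ln(m₀/m_f) = ln(145000/25800) = ln(5.62) = 1.7264.
v_e = Δv / ln(m₀/m_f) = 5920 / 1.7264 = 3429.2 m/s.

v_e ≈ 3430 m/s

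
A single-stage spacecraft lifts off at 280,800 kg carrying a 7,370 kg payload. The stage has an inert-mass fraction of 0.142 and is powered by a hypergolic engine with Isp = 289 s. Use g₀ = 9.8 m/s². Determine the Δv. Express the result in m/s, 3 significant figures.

Stage wet mass = m₀ − payload = 280,800 − 7,370 = 273,430 kg.
Stage dry mass = ε × stage wet mass = 0.142 × 273,430 = 38,827.1 kg.
Burnout mass m_f = stage dry + payload = 38,827.1 + 7,370 = 46,197.1 kg.
v_e = Isp · g₀ = 289 × 9.8 = 2832.2 m/s.
From the ideal rocket equation, Δv = v_e · ln(280,800/46,197.1) = 2832.2 × ln(6.078) = 2832.2 × 1.8047 ≈ 5111 m/s.

Δv ≈ 5110 m/s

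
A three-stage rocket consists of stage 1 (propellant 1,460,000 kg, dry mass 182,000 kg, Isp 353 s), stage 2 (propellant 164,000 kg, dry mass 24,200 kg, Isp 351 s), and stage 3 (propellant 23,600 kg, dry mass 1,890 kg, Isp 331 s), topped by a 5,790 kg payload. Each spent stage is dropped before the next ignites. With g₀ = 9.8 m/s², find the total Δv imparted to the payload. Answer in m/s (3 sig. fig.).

Δv ≈ 14600 m/s

Ignition mass of stage 1 = 1,460,000+182,000 + 164,000+24,200 + 23,600+1,890 + 5,790 = 1,861,480 kg.
Stage 1: m₀ = 1,861,480 kg, m_f = 1,861,480 − 1,460,000 = 401,480 kg; Δv = 353×9.8×ln(4.637) = 3459.4×1.5340 ≈ 5307 m/s.
Stage 2: m₀ = 219,480 kg, m_f = 219,480 − 164,000 = 55,480 kg; Δv = 351×9.8×ln(3.956) = 3439.8×1.3752 ≈ 4731 m/s.
Stage 3: m₀ = 31,280 kg, m_f = 31,280 − 23,600 = 7,680 kg; Δv = 331×9.8×ln(4.073) = 3243.8×1.4044 ≈ 4555 m/s.
Total Δv = 5307 + 4731 + 4555 = 14593 m/s.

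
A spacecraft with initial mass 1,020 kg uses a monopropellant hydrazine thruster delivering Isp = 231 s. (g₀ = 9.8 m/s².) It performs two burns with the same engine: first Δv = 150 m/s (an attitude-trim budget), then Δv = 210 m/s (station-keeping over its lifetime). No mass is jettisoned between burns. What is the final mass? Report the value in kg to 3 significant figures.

v_e = Isp · g₀ = 231 × 9.8 = 2263.8 m/s.
After the first burn: m = 1020 × exp(−150/2263.8) = 1020 × 0.93589 = 954.608 kg.
After the second burn: m = 954.608 × exp(−210/2263.8) = 954.608 × 0.91141 = 870.039 kg.

final mass ≈ 870 kg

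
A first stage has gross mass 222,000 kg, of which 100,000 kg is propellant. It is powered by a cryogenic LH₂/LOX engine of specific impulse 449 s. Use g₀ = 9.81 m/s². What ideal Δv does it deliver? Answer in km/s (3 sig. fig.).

Δv ≈ 2.64 km/s

v_e = Isp · g₀ = 449 × 9.81 = 4404.7 m/s.
m_f = m₀ − m_prop = 222,000 − 100,000 = 122,000 kg.
Δv = v_e · ln(m₀/m_f) = 4404.7 × ln(1.82) = 4404.7 × 0.5987 ≈ 2636.9 m/s.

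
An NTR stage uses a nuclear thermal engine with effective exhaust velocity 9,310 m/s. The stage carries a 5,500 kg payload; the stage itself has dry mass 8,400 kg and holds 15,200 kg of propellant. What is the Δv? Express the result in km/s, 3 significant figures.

Δv ≈ 6.88 km/s

m₀ = payload + dry + propellant = 5,500 + 8,400 + 15,200 = 29,100 kg.
m_f = payload + dry = 5,500 + 8,400 = 13,900 kg.
Δv = v_e · ln(m₀/m_f) = 9310.0 × ln(2.094) = 9310.0 × 0.7388 ≈ 6878.7 m/s.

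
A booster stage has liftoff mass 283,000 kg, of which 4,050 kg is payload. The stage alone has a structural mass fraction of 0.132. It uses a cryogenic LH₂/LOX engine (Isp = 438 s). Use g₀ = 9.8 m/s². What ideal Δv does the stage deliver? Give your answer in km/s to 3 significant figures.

Stage wet mass = m₀ − payload = 283,000 − 4,050 = 278,950 kg.
Stage dry mass = ε × stage wet mass = 0.132 × 278,950 = 36,821.4 kg.
Burnout mass m_f = stage dry + payload = 36,821.4 + 4,050 = 40,871.4 kg.
v_e = Isp · g₀ = 438 × 9.8 = 4292.4 m/s.
Using Δv = v_e ln(m₀/m_f): Δv = v_e · ln(283,000/40,871.4) = 4292.4 × ln(6.924) = 4292.4 × 1.9350 ≈ 8306 m/s.

Δv ≈ 8.31 km/s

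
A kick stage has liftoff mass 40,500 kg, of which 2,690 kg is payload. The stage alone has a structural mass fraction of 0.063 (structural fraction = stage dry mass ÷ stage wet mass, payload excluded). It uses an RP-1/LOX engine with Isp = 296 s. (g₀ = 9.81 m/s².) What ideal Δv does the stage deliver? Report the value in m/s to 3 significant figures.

Stage wet mass = m₀ − payload = 40,500 − 2,690 = 37,810 kg.
Stage dry mass = ε × stage wet mass = 0.063 × 37,810 = 2,382.03 kg.
Burnout mass m_f = stage dry + payload = 2,382.03 + 2,690 = 5,072.03 kg.
v_e = Isp · g₀ = 296 × 9.81 = 2903.8 m/s.
From the ideal rocket equation, Δv = v_e · ln(40,500/5,072.03) = 2903.8 × ln(7.985) = 2903.8 × 2.0776 ≈ 6033 m/s.

Δv ≈ 6030 m/s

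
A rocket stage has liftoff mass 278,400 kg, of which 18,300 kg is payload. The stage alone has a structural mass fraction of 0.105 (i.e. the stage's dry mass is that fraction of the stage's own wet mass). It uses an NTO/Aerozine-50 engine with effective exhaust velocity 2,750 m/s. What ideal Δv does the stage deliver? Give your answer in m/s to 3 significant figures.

Δv ≈ 4970 m/s

Stage wet mass = m₀ − payload = 278,400 − 18,300 = 260,100 kg.
Stage dry mass = ε × stage wet mass = 0.105 × 260,100 = 27,310.5 kg.
Burnout mass m_f = stage dry + payload = 27,310.5 + 18,300 = 45,610.5 kg.
By the Tsiolkovsky rocket equation, Δv = v_e · ln(278,400/45,610.5) = 2750.0 × ln(6.104) = 2750.0 × 1.8089 ≈ 4975 m/s.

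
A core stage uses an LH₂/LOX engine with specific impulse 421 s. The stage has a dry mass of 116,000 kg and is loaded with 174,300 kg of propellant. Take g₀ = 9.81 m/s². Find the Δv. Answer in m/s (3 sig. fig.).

Δv ≈ 3790 m/s

v_e = Isp · g₀ = 421 × 9.81 = 4130.0 m/s.
m₀ = m_dry + m_prop = 116,000 + 174,300 = 290,300 kg.
Δv = v_e · ln(m₀/m_f) = 4130.0 × ln(2.503) = 4130.0 × 0.9173 ≈ 3788.6 m/s.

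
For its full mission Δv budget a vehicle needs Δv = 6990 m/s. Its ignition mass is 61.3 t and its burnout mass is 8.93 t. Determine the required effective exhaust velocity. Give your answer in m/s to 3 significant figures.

ln(m₀/m_f) = ln(61300/8930) = ln(6.865) = 1.9264.
From the ideal rocket equation, v_e = Δv / ln(m₀/m_f) = 6990 / 1.9264 = 3628.6 m/s.

v_e ≈ 3630 m/s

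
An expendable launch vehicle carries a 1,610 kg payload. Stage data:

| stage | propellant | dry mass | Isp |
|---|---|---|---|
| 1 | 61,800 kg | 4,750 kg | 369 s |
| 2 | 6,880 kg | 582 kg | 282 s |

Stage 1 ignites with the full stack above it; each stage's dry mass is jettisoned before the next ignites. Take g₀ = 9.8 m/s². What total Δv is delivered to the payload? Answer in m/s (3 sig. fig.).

Ignition mass of stage 1 = 61,800+4,750 + 6,880+582 + 1,610 = 75,622 kg.
Stage 1: m₀ = 75,622 kg, m_f = 75,622 − 61,800 = 13,822 kg; Δv = 369×9.8×ln(5.471) = 3616.2×1.6995 ≈ 6146 m/s.
Stage 2: m₀ = 9,072 kg, m_f = 9,072 − 6,880 = 2,192 kg; Δv = 282×9.8×ln(4.139) = 2763.6×1.4204 ≈ 3925 m/s.
Total Δv = 6146 + 3925 = 10071 m/s.

Δv ≈ 10100 m/s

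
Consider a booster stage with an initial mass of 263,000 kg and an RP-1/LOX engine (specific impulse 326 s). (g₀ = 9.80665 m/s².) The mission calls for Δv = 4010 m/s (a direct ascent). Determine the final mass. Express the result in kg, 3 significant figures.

final mass ≈ 75000 kg

v_e = Isp · g₀ = 326 × 9.80665 = 3197.0 m/s.
Using Δv = v_e ln(m₀/m_f): m₀/m_f = exp(Δv / v_e) = exp(4010 / 3197.0) = exp(1.2543) = 3.5054.
m_f = m₀ / 3.5054 = 263,000 / 3.5054 = 75,027.1 kg.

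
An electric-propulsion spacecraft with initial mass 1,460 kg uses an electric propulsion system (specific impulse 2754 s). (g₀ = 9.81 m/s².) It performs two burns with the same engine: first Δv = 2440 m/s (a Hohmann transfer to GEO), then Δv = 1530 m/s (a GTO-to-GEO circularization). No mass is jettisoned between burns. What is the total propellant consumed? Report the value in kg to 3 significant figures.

v_e = Isp · g₀ = 2754 × 9.81 = 27016.7 m/s.
After the first burn: m = 1460 × exp(−2440/27016.7) = 1460 × 0.91364 = 1,333.91 kg.
After the second burn: m = 1,333.91 × exp(−1530/27016.7) = 1,333.91 × 0.94494 = 1,260.46 kg.
Total propellant = m₀ − m_final = 1460 − 1,260.46 = 199.54 kg.

total propellant consumed ≈ 200 kg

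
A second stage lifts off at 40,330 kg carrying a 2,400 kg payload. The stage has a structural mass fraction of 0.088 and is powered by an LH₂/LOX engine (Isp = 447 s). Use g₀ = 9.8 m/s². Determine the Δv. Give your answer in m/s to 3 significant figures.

Stage wet mass = m₀ − payload = 40,330 − 2,400 = 37,930 kg.
Stage dry mass = ε × stage wet mass = 0.088 × 37,930 = 3,337.84 kg.
Burnout mass m_f = stage dry + payload = 3,337.84 + 2,400 = 5,737.84 kg.
v_e = Isp · g₀ = 447 × 9.8 = 4380.6 m/s.
Δv = v_e · ln(40,330/5,737.84) = 4380.6 × ln(7.029) = 4380.6 × 1.9500 ≈ 8542 m/s.

Δv ≈ 8540 m/s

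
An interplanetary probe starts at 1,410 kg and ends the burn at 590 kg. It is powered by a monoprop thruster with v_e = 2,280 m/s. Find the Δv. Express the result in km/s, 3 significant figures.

Δv ≈ 1.99 km/s

Δv = v_e · ln(m₀/m_f) = 2280.0 × ln(2.39) = 2280.0 × 0.8712 ≈ 1986.4 m/s.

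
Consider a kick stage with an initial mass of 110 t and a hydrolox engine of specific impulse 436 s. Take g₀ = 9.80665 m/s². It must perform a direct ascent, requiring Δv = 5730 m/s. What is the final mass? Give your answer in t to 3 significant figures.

final mass ≈ 28.8 t

v_e = Isp · g₀ = 436 × 9.80665 = 4275.7 m/s.
By the Tsiolkovsky rocket equation, m₀/m_f = exp(Δv / v_e) = exp(5730 / 4275.7) = exp(1.3401) = 3.8195.
m_f = m₀ / 3.8195 = 110 / 3.8195 = 28.7996 t.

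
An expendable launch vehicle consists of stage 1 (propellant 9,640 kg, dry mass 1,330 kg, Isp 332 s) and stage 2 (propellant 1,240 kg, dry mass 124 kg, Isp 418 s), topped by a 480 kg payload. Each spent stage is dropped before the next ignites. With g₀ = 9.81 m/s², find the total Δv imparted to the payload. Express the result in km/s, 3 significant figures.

Ignition mass of stage 1 = 9,640+1,330 + 1,240+124 + 480 = 12,814 kg.
Stage 1: m₀ = 12,814 kg, m_f = 12,814 − 9,640 = 3,174 kg; Δv = 332×9.81×ln(4.037) = 3256.9×1.3955 ≈ 4545 m/s.
Stage 2: m₀ = 1,844 kg, m_f = 1,844 − 1,240 = 604 kg; Δv = 418×9.81×ln(3.053) = 4100.6×1.1161 ≈ 4577 m/s.
Total Δv = 4545 + 4577 = 9122 m/s.

Δv ≈ 9.12 km/s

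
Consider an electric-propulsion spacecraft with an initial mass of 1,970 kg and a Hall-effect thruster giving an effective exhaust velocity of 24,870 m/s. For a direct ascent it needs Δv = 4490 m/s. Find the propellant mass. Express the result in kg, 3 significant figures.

propellant mass ≈ 325 kg

m₀/m_f = exp(Δv / v_e) = exp(4490 / 24870.0) = exp(0.1805) = 1.1979.
m_f = 1,970 / 1.1979 = 1,644.54 kg, so propellant = m₀ − m_f = 1,970 − 1,644.54 = 325.46 kg.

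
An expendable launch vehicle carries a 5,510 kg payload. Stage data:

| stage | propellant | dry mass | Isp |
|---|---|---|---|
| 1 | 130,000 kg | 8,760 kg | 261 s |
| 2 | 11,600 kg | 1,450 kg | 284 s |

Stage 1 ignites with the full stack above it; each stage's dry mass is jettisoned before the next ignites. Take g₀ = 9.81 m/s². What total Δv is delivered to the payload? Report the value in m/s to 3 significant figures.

Δv ≈ 7220 m/s

Ignition mass of stage 1 = 130,000+8,760 + 11,600+1,450 + 5,510 = 157,320 kg.
Stage 1: m₀ = 157,320 kg, m_f = 157,320 − 130,000 = 27,320 kg; Δv = 261×9.81×ln(5.758) = 2560.4×1.7507 ≈ 4482 m/s.
Stage 2: m₀ = 18,560 kg, m_f = 18,560 − 11,600 = 6,960 kg; Δv = 284×9.81×ln(2.667) = 2786.0×0.9808 ≈ 2733 m/s.
Total Δv = 4482 + 2733 = 7215 m/s.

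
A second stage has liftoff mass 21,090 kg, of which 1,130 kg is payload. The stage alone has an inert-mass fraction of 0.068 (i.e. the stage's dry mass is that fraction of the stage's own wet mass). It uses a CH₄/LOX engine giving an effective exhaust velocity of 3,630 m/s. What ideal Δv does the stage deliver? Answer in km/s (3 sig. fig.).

Δv ≈ 7.76 km/s

Stage wet mass = m₀ − payload = 21,090 − 1,130 = 19,960 kg.
Stage dry mass = ε × stage wet mass = 0.068 × 19,960 = 1,357.28 kg.
Burnout mass m_f = stage dry + payload = 1,357.28 + 1,130 = 2,487.28 kg.
Δv = v_e · ln(21,090/2,487.28) = 3630.0 × ln(8.479) = 3630.0 × 2.1376 ≈ 7760 m/s.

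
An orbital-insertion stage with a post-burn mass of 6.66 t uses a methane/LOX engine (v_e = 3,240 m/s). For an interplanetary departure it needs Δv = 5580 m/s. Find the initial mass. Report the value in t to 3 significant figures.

Using Δv = v_e ln(m₀/m_f): m₀/m_f = exp(Δv / v_e) = exp(5580 / 3240.0) = exp(1.7222) = 5.5970.
m₀ = m_f × 5.5970 = 6.66 × 5.5970 = 37.276 t.

initial mass ≈ 37.3 t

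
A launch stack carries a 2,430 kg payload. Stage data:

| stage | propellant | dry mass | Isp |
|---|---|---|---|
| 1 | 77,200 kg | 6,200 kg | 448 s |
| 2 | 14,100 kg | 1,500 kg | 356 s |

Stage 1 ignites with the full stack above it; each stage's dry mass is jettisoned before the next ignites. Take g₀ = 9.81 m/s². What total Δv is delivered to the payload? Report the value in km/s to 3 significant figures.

Ignition mass of stage 1 = 77,200+6,200 + 14,100+1,500 + 2,430 = 101,430 kg.
Stage 1: m₀ = 101,430 kg, m_f = 101,430 − 77,200 = 24,230 kg; Δv = 448×9.81×ln(4.186) = 4394.9×1.4318 ≈ 6292 m/s.
Stage 2: m₀ = 18,030 kg, m_f = 18,030 − 14,100 = 3,930 kg; Δv = 356×9.81×ln(4.588) = 3492.4×1.5234 ≈ 5320 m/s.
Total Δv = 6292 + 5320 = 11612 m/s.

Δv ≈ 11.6 km/s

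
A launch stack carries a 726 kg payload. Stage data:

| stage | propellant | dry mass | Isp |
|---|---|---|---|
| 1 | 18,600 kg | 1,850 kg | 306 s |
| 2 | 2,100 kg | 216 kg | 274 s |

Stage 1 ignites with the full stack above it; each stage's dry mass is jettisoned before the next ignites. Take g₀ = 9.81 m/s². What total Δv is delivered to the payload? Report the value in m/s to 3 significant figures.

Δv ≈ 7860 m/s

Ignition mass of stage 1 = 18,600+1,850 + 2,100+216 + 726 = 23,492 kg.
Stage 1: m₀ = 23,492 kg, m_f = 23,492 − 18,600 = 4,892 kg; Δv = 306×9.81×ln(4.802) = 3001.9×1.5691 ≈ 4710 m/s.
Stage 2: m₀ = 3,042 kg, m_f = 3,042 − 2,100 = 942 kg; Δv = 274×9.81×ln(3.229) = 2687.9×1.1723 ≈ 3151 m/s.
Total Δv = 4710 + 3151 = 7861 m/s.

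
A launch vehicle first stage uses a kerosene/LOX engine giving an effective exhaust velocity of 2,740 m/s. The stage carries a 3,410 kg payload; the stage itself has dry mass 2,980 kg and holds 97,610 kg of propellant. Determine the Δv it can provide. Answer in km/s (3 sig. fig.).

Δv ≈ 7.64 km/s

m₀ = payload + dry + propellant = 3,410 + 2,980 + 97,610 = 104,000 kg.
m_f = payload + dry = 3,410 + 2,980 = 6,390 kg.
Δv = v_e · ln(m₀/m_f) = 2740.0 × ln(16.28) = 2740.0 × 2.7897 ≈ 7643.7 m/s.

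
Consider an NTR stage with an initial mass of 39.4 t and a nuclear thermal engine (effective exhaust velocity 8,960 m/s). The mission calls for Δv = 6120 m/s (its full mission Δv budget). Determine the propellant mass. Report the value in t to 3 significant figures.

By the Tsiolkovsky rocket equation, m₀/m_f = exp(Δv / v_e) = exp(6120 / 8960.0) = exp(0.6830) = 1.9799.
m_f = 39.4 / 1.9799 = 19.9 t, so propellant = m₀ − m_f = 39.4 − 19.9 = 19.5 t.

propellant mass ≈ 19.5 t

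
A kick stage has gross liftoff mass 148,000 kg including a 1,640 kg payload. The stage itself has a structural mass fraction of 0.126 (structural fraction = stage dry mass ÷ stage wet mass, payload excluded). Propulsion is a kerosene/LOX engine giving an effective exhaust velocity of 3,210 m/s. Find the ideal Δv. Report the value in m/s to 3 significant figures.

Δv ≈ 6410 m/s

Stage wet mass = m₀ − payload = 148,000 − 1,640 = 146,360 kg.
Stage dry mass = ε × stage wet mass = 0.126 × 146,360 = 18,441.4 kg.
Burnout mass m_f = stage dry + payload = 18,441.4 + 1,640 = 20,081.4 kg.
Using Δv = v_e ln(m₀/m_f): Δv = v_e · ln(148,000/20,081.4) = 3210.0 × ln(7.37) = 3210.0 × 1.9974 ≈ 6412 m/s.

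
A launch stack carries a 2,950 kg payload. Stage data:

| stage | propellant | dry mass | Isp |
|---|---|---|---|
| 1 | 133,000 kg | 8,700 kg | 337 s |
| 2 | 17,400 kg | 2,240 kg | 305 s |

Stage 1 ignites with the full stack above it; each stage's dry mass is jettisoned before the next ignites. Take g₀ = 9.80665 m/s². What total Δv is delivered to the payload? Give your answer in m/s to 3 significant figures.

Ignition mass of stage 1 = 133,000+8,700 + 17,400+2,240 + 2,950 = 164,290 kg.
Stage 1: m₀ = 164,290 kg, m_f = 164,290 − 133,000 = 31,290 kg; Δv = 337×9.80665×ln(5.251) = 3304.8×1.6583 ≈ 5481 m/s.
Stage 2: m₀ = 22,590 kg, m_f = 22,590 − 17,400 = 5,190 kg; Δv = 305×9.80665×ln(4.353) = 2991.0×1.4708 ≈ 4399 m/s.
Total Δv = 5481 + 4399 = 9880 m/s.

Δv ≈ 9880 m/s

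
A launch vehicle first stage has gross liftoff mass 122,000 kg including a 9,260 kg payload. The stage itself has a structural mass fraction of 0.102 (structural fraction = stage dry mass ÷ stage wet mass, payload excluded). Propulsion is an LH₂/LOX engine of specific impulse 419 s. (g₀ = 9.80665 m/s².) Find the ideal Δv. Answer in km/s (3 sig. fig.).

Δv ≈ 7.28 km/s

Stage wet mass = m₀ − payload = 122,000 − 9,260 = 112,740 kg.
Stage dry mass = ε × stage wet mass = 0.102 × 112,740 = 11,499.5 kg.
Burnout mass m_f = stage dry + payload = 11,499.5 + 9,260 = 20,759.5 kg.
v_e = Isp · g₀ = 419 × 9.80665 = 4109.0 m/s.
Rocket equation: Δv = v_e · ln(122,000/20,759.5) = 4109.0 × ln(5.877) = 4109.0 × 1.7710 ≈ 7277 m/s.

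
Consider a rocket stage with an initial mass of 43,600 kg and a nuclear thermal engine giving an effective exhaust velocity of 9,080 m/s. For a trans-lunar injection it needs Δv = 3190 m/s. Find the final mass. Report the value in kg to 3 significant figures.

final mass ≈ 30700 kg

By the Tsiolkovsky rocket equation, m₀/m_f = exp(Δv / v_e) = exp(3190 / 9080.0) = exp(0.3513) = 1.4209.
m_f = m₀ / 1.4209 = 43,600 / 1.4209 = 30,684.8 kg.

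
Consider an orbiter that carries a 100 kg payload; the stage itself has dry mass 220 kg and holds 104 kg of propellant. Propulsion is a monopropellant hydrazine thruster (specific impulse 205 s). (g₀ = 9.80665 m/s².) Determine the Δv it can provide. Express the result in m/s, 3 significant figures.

Δv ≈ 566 m/s

v_e = Isp · g₀ = 205 × 9.80665 = 2010.4 m/s.
m₀ = payload + dry + propellant = 100 + 220 + 104 = 424 kg.
m_f = payload + dry = 100 + 220 = 320 kg.
Rocket equation: Δv = v_e · ln(m₀/m_f) = 2010.4 × ln(1.325) = 2010.4 × 0.2814 ≈ 565.7 m/s.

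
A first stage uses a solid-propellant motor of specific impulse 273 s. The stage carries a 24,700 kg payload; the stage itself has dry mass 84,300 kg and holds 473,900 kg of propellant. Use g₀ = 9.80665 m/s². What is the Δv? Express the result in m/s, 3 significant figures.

v_e = Isp · g₀ = 273 × 9.80665 = 2677.2 m/s.
m₀ = payload + dry + propellant = 24,700 + 84,300 + 473,900 = 582,900 kg.
m_f = payload + dry = 24,700 + 84,300 = 109,000 kg.
Δv = v_e · ln(m₀/m_f) = 2677.2 × ln(5.348) = 2677.2 × 1.6767 ≈ 4488.8 m/s.

Δv ≈ 4490 m/s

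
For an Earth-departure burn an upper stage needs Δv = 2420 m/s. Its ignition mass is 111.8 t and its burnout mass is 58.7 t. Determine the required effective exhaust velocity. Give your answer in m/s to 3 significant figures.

ln(m₀/m_f) = ln(111800/58700) = ln(1.905) = 0.6443.
v_e = Δv / ln(m₀/m_f) = 2420 / 0.6443 = 3756.2 m/s.

v_e ≈ 3760 m/s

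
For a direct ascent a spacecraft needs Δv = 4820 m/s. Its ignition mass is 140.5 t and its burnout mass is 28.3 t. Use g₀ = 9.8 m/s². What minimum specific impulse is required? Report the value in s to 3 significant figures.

Isp ≈ 307 s

ln(m₀/m_f) = ln(140500/28300) = ln(4.965) = 1.6023.
Rocket equation: v_e = Δv / ln(m₀/m_f) = 4820 / 1.6023 = 3008.1 m/s.
Isp = v_e / g₀ = 3008.1 / 9.8 = 306.9 s.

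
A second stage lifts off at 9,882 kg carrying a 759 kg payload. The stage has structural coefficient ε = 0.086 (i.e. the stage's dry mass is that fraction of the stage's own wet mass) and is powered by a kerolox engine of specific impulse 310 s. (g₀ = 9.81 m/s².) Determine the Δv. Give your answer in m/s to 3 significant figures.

Stage wet mass = m₀ − payload = 9,882 − 759 = 9,123 kg.
Stage dry mass = ε × stage wet mass = 0.086 × 9,123 = 784.578 kg.
Burnout mass m_f = stage dry + payload = 784.578 + 759 = 1,543.578 kg.
v_e = Isp · g₀ = 310 × 9.81 = 3041.1 m/s.
Δv = v_e · ln(9,882/1,543.578) = 3041.1 × ln(6.402) = 3041.1 × 1.8566 ≈ 5646 m/s.

Δv ≈ 5650 m/s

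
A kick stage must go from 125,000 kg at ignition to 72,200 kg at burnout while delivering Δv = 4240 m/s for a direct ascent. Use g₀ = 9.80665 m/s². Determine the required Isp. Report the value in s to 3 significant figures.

Isp ≈ 788 s

ln(m₀/m_f) = ln(125000/72200) = ln(1.731) = 0.5489.
v_e = Δv / ln(m₀/m_f) = 4240 / 0.5489 = 7724.9 m/s.
Isp = v_e / g₀ = 7724.9 / 9.80665 = 787.7 s.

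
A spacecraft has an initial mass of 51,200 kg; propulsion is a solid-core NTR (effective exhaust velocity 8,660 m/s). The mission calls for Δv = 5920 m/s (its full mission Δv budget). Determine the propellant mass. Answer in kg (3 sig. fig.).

By the Tsiolkovsky rocket equation, m₀/m_f = exp(Δv / v_e) = exp(5920 / 8660.0) = exp(0.6836) = 1.9810.
m_f = 51,200 / 1.9810 = 25,845.5 kg, so propellant = m₀ − m_f = 51,200 − 25,845.5 = 25,354.5 kg.

propellant mass ≈ 25400 kg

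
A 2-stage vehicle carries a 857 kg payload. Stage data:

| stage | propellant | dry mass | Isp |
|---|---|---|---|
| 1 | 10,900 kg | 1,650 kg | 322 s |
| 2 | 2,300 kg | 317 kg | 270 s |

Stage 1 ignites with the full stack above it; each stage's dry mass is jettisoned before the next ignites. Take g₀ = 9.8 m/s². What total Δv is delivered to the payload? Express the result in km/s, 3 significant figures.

Ignition mass of stage 1 = 10,900+1,650 + 2,300+317 + 857 = 16,024 kg.
Stage 1: m₀ = 16,024 kg, m_f = 16,024 − 10,900 = 5,124 kg; Δv = 322×9.8×ln(3.127) = 3155.6×1.1402 ≈ 3598 m/s.
Stage 2: m₀ = 3,474 kg, m_f = 3,474 − 2,300 = 1,174 kg; Δv = 270×9.8×ln(2.959) = 2646.0×1.0849 ≈ 2871 m/s.
Total Δv = 3598 + 2871 = 6469 m/s.

Δv ≈ 6.47 km/s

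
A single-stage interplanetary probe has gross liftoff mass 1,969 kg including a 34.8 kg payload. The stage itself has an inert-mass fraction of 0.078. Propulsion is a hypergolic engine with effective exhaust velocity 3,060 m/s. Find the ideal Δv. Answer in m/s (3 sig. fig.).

Stage wet mass = m₀ − payload = 1,969 − 34.8 = 1,934.2 kg.
Stage dry mass = ε × stage wet mass = 0.078 × 1,934.2 = 150.868 kg.
Burnout mass m_f = stage dry + payload = 150.868 + 34.8 = 185.668 kg.
Δv = v_e · ln(1,969/185.668) = 3060.0 × ln(10.6) = 3060.0 × 2.3613 ≈ 7226 m/s.

Δv ≈ 7230 m/s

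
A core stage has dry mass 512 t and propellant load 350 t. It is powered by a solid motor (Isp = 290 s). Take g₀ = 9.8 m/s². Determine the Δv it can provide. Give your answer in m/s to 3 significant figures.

v_e = Isp · g₀ = 290 × 9.8 = 2842.0 m/s.
m₀ = m_dry + m_prop = 512 + 350 = 862 t.
Δv = v_e · ln(m₀/m_f) = 2842.0 × ln(1.684) = 2842.0 × 0.5209 ≈ 1480.5 m/s.

Δv ≈ 1480 m/s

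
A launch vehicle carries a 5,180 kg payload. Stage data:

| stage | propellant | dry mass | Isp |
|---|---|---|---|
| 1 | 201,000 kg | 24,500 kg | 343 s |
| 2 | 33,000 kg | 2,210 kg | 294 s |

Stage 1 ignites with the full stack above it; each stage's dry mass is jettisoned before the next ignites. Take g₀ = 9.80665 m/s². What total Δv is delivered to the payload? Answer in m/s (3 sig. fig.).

Ignition mass of stage 1 = 201,000+24,500 + 33,000+2,210 + 5,180 = 265,890 kg.
Stage 1: m₀ = 265,890 kg, m_f = 265,890 − 201,000 = 64,890 kg; Δv = 343×9.80665×ln(4.098) = 3363.7×1.4104 ≈ 4744 m/s.
Stage 2: m₀ = 40,390 kg, m_f = 40,390 − 33,000 = 7,390 kg; Δv = 294×9.80665×ln(5.465) = 2883.2×1.6985 ≈ 4897 m/s.
Total Δv = 4744 + 4897 = 9641 m/s.

Δv ≈ 9640 m/s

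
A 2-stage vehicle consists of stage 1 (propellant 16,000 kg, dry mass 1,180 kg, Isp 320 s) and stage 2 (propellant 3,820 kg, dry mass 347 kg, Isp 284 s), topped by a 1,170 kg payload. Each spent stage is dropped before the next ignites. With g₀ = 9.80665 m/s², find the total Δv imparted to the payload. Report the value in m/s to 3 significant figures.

Ignition mass of stage 1 = 16,000+1,180 + 3,820+347 + 1,170 = 22,517 kg.
Stage 1: m₀ = 22,517 kg, m_f = 22,517 − 16,000 = 6,517 kg; Δv = 320×9.80665×ln(3.455) = 3138.1×1.2399 ≈ 3891 m/s.
Stage 2: m₀ = 5,337 kg, m_f = 5,337 − 3,820 = 1,517 kg; Δv = 284×9.80665×ln(3.518) = 2785.1×1.2579 ≈ 3503 m/s.
Total Δv = 3891 + 3503 = 7394 m/s.

Δv ≈ 7390 m/s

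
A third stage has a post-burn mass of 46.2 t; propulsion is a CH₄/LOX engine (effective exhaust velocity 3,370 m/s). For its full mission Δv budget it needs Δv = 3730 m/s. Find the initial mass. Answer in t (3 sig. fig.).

initial mass ≈ 140 t

By the Tsiolkovsky rocket equation, m₀/m_f = exp(Δv / v_e) = exp(3730 / 3370.0) = exp(1.1068) = 3.0247.
m₀ = m_f × 3.0247 = 46.2 × 3.0247 = 139.741 t.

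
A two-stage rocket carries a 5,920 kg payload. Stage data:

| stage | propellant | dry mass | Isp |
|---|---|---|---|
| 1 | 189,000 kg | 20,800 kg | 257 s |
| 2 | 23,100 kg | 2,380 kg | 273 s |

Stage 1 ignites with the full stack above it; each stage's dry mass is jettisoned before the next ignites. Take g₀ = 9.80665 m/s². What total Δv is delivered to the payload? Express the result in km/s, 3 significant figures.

Δv ≈ 7.42 km/s

Ignition mass of stage 1 = 189,000+20,800 + 23,100+2,380 + 5,920 = 241,200 kg.
Stage 1: m₀ = 241,200 kg, m_f = 241,200 − 189,000 = 52,200 kg; Δv = 257×9.80665×ln(4.621) = 2520.3×1.5305 ≈ 3857 m/s.
Stage 2: m₀ = 31,400 kg, m_f = 31,400 − 23,100 = 8,300 kg; Δv = 273×9.80665×ln(3.783) = 2677.2×1.3306 ≈ 3562 m/s.
Total Δv = 3857 + 3562 = 7419 m/s.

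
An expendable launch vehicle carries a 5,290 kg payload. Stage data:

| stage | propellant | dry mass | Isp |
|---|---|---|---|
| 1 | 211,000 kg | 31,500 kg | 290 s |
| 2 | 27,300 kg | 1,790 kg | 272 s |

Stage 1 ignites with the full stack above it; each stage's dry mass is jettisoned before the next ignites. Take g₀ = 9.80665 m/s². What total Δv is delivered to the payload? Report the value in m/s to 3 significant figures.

Δv ≈ 8300 m/s

Ignition mass of stage 1 = 211,000+31,500 + 27,300+1,790 + 5,290 = 276,880 kg.
Stage 1: m₀ = 276,880 kg, m_f = 276,880 − 211,000 = 65,880 kg; Δv = 290×9.80665×ln(4.203) = 2843.9×1.4357 ≈ 4083 m/s.
Stage 2: m₀ = 34,380 kg, m_f = 34,380 − 27,300 = 7,080 kg; Δv = 272×9.80665×ln(4.856) = 2667.4×1.5802 ≈ 4215 m/s.
Total Δv = 4083 + 4215 = 8298 m/s.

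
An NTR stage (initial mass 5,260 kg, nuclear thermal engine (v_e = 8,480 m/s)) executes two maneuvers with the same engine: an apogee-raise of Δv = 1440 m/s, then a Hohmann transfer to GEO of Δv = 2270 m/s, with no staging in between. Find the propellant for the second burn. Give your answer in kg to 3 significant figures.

propellant for the second burn ≈ 1040 kg

After the first burn: m = 5260 × exp(−1440/8480.0) = 5260 × 0.84382 = 4,438.49 kg.
After the second burn: m = 4,438.49 × exp(−2270/8480.0) = 4,438.49 × 0.76515 = 3,396.11 kg.
Second-burn propellant = 4,438.49 − 3,396.11 = 1,042.38 kg.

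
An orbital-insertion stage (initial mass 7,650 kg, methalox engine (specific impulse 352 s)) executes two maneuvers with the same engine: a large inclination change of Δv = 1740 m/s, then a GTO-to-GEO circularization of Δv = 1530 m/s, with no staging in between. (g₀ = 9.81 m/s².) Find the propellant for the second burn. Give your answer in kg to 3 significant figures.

v_e = Isp · g₀ = 352 × 9.81 = 3453.1 m/s.
After the first burn: m = 7650 × exp(−1740/3453.1) = 7650 × 0.60417 = 4,621.9 kg.
After the second burn: m = 4,621.9 × exp(−1530/3453.1) = 4,621.9 × 0.64206 = 2,967.54 kg.
Second-burn propellant = 4,621.9 − 2,967.54 = 1,654.36 kg.

propellant for the second burn ≈ 1650 kg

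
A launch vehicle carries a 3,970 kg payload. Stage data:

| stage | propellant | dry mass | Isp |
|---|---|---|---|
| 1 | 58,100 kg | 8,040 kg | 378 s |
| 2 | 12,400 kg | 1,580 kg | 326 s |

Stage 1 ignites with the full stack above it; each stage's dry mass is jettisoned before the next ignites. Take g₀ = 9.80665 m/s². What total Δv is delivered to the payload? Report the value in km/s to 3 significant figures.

Ignition mass of stage 1 = 58,100+8,040 + 12,400+1,580 + 3,970 = 84,090 kg.
Stage 1: m₀ = 84,090 kg, m_f = 84,090 − 58,100 = 25,990 kg; Δv = 378×9.80665×ln(3.235) = 3706.9×1.1742 ≈ 4353 m/s.
Stage 2: m₀ = 17,950 kg, m_f = 17,950 − 12,400 = 5,550 kg; Δv = 326×9.80665×ln(3.234) = 3197.0×1.1738 ≈ 3753 m/s.
Total Δv = 4353 + 3753 = 8106 m/s.

Δv ≈ 8.11 km/s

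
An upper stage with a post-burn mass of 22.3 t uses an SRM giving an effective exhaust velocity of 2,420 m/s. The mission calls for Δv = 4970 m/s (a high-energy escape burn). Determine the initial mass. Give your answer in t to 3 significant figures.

Using Δv = v_e ln(m₀/m_f): m₀/m_f = exp(Δv / v_e) = exp(4970 / 2420.0) = exp(2.0537) = 7.7968.
m₀ = m_f × 7.7968 = 22.3 × 7.7968 = 173.869 t.

initial mass ≈ 174 t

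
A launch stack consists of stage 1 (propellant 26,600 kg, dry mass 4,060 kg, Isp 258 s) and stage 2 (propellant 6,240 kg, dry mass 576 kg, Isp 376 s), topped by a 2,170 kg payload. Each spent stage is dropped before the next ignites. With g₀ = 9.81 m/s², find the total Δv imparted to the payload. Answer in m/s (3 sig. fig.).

Ignition mass of stage 1 = 26,600+4,060 + 6,240+576 + 2,170 = 39,646 kg.
Stage 1: m₀ = 39,646 kg, m_f = 39,646 − 26,600 = 13,046 kg; Δv = 258×9.81×ln(3.039) = 2531.0×1.1115 ≈ 2813 m/s.
Stage 2: m₀ = 8,986 kg, m_f = 8,986 − 6,240 = 2,746 kg; Δv = 376×9.81×ln(3.272) = 3688.6×1.1855 ≈ 4373 m/s.
Total Δv = 2813 + 4373 = 7186 m/s.

Δv ≈ 7190 m/s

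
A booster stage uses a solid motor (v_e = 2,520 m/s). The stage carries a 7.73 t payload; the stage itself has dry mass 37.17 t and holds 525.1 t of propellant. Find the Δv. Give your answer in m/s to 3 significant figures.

Δv ≈ 6400 m/s

m₀ = payload + dry + propellant = 7.73 + 37.17 + 525.1 = 570 t.
m_f = payload + dry = 7.73 + 37.17 = 44.9 t.
Δv = v_e · ln(m₀/m_f) = 2520.0 × ln(12.69) = 2520.0 × 2.5412 ≈ 6403.8 m/s.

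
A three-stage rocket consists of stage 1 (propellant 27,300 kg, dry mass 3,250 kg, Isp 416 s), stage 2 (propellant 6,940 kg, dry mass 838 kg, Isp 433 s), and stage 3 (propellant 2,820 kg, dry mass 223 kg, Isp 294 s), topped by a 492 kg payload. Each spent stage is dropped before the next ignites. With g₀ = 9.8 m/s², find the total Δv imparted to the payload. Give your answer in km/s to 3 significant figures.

Δv ≈ 12.9 km/s

Ignition mass of stage 1 = 27,300+3,250 + 6,940+838 + 2,820+223 + 492 = 41,863 kg.
Stage 1: m₀ = 41,863 kg, m_f = 41,863 − 27,300 = 14,563 kg; Δv = 416×9.8×ln(2.875) = 4076.8×1.0559 ≈ 4305 m/s.
Stage 2: m₀ = 11,313 kg, m_f = 11,313 − 6,940 = 4,373 kg; Δv = 433×9.8×ln(2.587) = 4243.4×0.9505 ≈ 4033 m/s.
Stage 3: m₀ = 3,535 kg, m_f = 3,535 − 2,820 = 715 kg; Δv = 294×9.8×ln(4.944) = 2881.2×1.5982 ≈ 4605 m/s.
Total Δv = 4305 + 4033 + 4605 = 12943 m/s.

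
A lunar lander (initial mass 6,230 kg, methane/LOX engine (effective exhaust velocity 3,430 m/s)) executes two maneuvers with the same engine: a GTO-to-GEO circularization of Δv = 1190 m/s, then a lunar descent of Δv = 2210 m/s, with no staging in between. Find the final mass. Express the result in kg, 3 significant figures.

After the first burn: m = 6230 × exp(−1190/3430.0) = 6230 × 0.70685 = 4,403.68 kg.
After the second burn: m = 4,403.68 × exp(−2210/3430.0) = 4,403.68 × 0.52502 = 2,312.02 kg.

final mass ≈ 2310 kg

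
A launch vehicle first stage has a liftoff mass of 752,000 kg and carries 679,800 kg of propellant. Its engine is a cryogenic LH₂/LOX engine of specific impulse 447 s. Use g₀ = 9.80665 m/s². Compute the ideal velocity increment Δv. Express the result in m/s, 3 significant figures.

Δv ≈ 10300 m/s

v_e = Isp · g₀ = 447 × 9.80665 = 4383.6 m/s.
m_f = m₀ − m_prop = 752,000 − 679,800 = 72,200 kg.
Δv = v_e · ln(m₀/m_f) = 4383.6 × ln(10.42) = 4383.6 × 2.3433 ≈ 10272.0 m/s.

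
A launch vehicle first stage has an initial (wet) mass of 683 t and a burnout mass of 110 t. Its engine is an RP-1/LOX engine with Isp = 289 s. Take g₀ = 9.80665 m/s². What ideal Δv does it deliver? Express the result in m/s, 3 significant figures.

Δv ≈ 5180 m/s

v_e = Isp · g₀ = 289 × 9.80665 = 2834.1 m/s.
Rocket equation: Δv = v_e · ln(m₀/m_f) = 2834.1 × ln(6.209) = 2834.1 × 1.8260 ≈ 5175.1 m/s.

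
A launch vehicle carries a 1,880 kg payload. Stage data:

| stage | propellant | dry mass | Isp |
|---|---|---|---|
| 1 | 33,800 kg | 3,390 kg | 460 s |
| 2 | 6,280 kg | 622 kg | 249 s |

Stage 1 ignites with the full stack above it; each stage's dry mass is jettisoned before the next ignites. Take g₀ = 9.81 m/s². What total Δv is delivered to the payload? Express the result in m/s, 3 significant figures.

Δv ≈ 9060 m/s

Ignition mass of stage 1 = 33,800+3,390 + 6,280+622 + 1,880 = 45,972 kg.
Stage 1: m₀ = 45,972 kg, m_f = 45,972 − 33,800 = 12,172 kg; Δv = 460×9.81×ln(3.777) = 4512.6×1.3289 ≈ 5997 m/s.
Stage 2: m₀ = 8,782 kg, m_f = 8,782 − 6,280 = 2,502 kg; Δv = 249×9.81×ln(3.51) = 2442.7×1.2556 ≈ 3067 m/s.
Total Δv = 5997 + 3067 = 9064 m/s.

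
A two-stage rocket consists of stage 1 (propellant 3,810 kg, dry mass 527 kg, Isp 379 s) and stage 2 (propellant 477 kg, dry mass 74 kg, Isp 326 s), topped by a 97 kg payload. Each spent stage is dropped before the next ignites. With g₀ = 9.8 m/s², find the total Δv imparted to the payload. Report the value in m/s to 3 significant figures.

Δv ≈ 9620 m/s

Ignition mass of stage 1 = 3,810+527 + 477+74 + 97 = 4,985 kg.
Stage 1: m₀ = 4,985 kg, m_f = 4,985 − 3,810 = 1,175 kg; Δv = 379×9.8×ln(4.243) = 3714.2×1.4452 ≈ 5368 m/s.
Stage 2: m₀ = 648 kg, m_f = 648 − 477 = 171 kg; Δv = 326×9.8×ln(3.789) = 3194.8×1.3322 ≈ 4256 m/s.
Total Δv = 5368 + 4256 = 9624 m/s.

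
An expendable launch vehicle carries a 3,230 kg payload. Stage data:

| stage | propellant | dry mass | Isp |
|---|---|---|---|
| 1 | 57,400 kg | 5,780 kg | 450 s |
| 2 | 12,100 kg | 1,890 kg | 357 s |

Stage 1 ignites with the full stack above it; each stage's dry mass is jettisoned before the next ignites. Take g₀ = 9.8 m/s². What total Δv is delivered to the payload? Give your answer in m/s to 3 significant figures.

Δv ≈ 9760 m/s

Ignition mass of stage 1 = 57,400+5,780 + 12,100+1,890 + 3,230 = 80,400 kg.
Stage 1: m₀ = 80,400 kg, m_f = 80,400 − 57,400 = 23,000 kg; Δv = 450×9.8×ln(3.496) = 4410.0×1.2515 ≈ 5519 m/s.
Stage 2: m₀ = 17,220 kg, m_f = 17,220 − 12,100 = 5,120 kg; Δv = 357×9.8×ln(3.363) = 3498.6×1.2129 ≈ 4244 m/s.
Total Δv = 5519 + 4244 = 9763 m/s.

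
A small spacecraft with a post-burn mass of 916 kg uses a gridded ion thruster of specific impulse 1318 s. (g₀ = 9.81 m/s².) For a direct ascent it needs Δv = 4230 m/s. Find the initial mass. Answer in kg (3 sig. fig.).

v_e = Isp · g₀ = 1318 × 9.81 = 12929.6 m/s.
Using Δv = v_e ln(m₀/m_f): m₀/m_f = exp(Δv / v_e) = exp(4230 / 12929.6) = exp(0.3272) = 1.3870.
m₀ = m_f × 1.3870 = 916 × 1.3870 = 1,270.49 kg.

initial mass ≈ 1270 kg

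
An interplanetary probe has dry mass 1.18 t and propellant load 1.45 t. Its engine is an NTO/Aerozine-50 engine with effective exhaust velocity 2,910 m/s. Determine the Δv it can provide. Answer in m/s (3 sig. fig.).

Δv ≈ 2330 m/s

m₀ = m_dry + m_prop = 1.18 + 1.45 = 2.63 t.
Δv = v_e · ln(m₀/m_f) = 2910.0 × ln(2.229) = 2910.0 × 0.8015 ≈ 2332.3 m/s.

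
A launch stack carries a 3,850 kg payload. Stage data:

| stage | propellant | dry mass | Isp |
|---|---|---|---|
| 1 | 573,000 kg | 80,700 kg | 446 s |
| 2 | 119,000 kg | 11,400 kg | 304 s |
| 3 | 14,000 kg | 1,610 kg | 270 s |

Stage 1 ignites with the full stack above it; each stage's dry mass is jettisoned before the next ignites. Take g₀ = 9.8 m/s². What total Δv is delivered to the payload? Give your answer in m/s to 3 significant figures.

Δv ≈ 13500 m/s

Ignition mass of stage 1 = 573,000+80,700 + 119,000+11,400 + 14,000+1,610 + 3,850 = 803,560 kg.
Stage 1: m₀ = 803,560 kg, m_f = 803,560 − 573,000 = 230,560 kg; Δv = 446×9.8×ln(3.485) = 4370.8×1.2485 ≈ 5457 m/s.
Stage 2: m₀ = 149,860 kg, m_f = 149,860 − 119,000 = 30,860 kg; Δv = 304×9.8×ln(4.856) = 2979.2×1.5802 ≈ 4708 m/s.
Stage 3: m₀ = 19,460 kg, m_f = 19,460 − 14,000 = 5,460 kg; Δv = 270×9.8×ln(3.564) = 2646.0×1.2709 ≈ 3363 m/s.
Total Δv = 5457 + 4708 + 3363 = 13528 m/s.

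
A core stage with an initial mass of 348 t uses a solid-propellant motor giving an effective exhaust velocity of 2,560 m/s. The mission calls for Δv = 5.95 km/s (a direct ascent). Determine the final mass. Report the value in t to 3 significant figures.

final mass ≈ 34.1 t

From the ideal rocket equation, m₀/m_f = exp(Δv / v_e) = exp(5950 / 2560.0) = exp(2.3242) = 10.2187.
m_f = m₀ / 10.2187 = 348 / 10.2187 = 34.0552 t.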